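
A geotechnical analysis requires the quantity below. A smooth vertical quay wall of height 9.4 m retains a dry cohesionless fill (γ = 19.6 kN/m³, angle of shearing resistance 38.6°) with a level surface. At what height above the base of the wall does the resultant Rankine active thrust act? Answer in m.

K_a = 0.2316.
The pressure distribution is triangular, so the resultant acts at H/3 above the base = 9.4/3 = 3.133 m.

3.13 m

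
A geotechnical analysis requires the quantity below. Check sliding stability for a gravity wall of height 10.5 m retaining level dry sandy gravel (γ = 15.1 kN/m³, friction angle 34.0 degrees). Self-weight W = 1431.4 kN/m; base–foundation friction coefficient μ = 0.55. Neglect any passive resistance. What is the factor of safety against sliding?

K_a = tan²(45° − 34.0°/2) = 0.2827.
P_a = ½K_aγH² = 0.5×0.2827×15.1×10.5² = 235.3 kN/m, acting at H/3 = 3.500 m above the base.
FS_sliding = μW / P_a = 0.55×1431.4 / 235.3 = 3.345.

3.35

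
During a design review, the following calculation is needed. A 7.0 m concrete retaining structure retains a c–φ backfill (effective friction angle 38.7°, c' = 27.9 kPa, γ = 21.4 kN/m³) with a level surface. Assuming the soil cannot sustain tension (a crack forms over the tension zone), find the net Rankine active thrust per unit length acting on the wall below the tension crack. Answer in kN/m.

K_a = 0.2306; √K_a = 0.4802.
Tension-crack depth z_c = 2c/(γ√K_a) = 2×27.9/(21.4×0.4802) = 5.430 m.
σ_a at base = K_a γ H − 2c√K_a = 0.2306×21.4×7.0 − 2×27.9×0.4802 = 7.747 kPa.
P_a = ½ × 7.747 × (H − z_c) = 0.5×7.747×1.570 = 6.081 kN/m.

6.08 kN/m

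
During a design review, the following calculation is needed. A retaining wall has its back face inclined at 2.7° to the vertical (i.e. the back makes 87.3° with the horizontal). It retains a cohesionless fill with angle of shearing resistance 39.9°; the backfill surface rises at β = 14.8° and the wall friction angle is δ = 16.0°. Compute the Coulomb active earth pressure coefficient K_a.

K_a = sin²(α+φ) / [sin²α · sin(α−δ) · (1 + √{sin(φ+δ)sin(φ−β) / (sin(α−δ)sin(α+β))})²].
With α = 87.3°, φ = 39.9°, δ = 16.0°, β = 14.8°: K_a = 0.2571.

0.257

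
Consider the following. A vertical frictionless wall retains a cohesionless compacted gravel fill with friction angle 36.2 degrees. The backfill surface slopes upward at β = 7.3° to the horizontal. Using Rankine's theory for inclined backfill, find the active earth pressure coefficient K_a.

0.262

K_a = cos β · (cos β − √(cos²β − cos²φ)) / (cos β + √(cos²β − cos²φ)).
cos β = 0.9919, cos φ = 0.8070, √(cos²β − cos²φ) = 0.5768.
K_a = 0.9919 × (0.9919 − 0.5768)/(0.9919 + 0.5768) = 0.2625.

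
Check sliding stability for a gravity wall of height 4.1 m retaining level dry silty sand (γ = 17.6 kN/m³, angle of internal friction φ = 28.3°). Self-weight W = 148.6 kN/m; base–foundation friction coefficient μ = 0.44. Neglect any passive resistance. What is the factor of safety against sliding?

K_a = tan²(45° − 28.3°/2) = 0.3568.
P_a = ½K_aγH² = 0.5×0.3568×17.6×4.1² = 52.78 kN/m, acting at H/3 = 1.367 m above the base.
FS_sliding = μW / P_a = 0.44×148.6 / 52.78 = 1.239.

1.24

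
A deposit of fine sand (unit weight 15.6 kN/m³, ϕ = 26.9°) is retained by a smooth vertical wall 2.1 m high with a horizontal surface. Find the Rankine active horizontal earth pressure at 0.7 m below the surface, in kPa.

4.12 kPa

K_a = (1 − sin φ)/(1 + sin φ) = 0.3770.
σ_h = K_a γ z = 0.3770 × 15.6 × 0.7 = 4.117 kPa.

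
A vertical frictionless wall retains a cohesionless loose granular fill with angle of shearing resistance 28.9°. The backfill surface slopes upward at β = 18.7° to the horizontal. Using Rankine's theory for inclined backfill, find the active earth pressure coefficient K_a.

K_a = cos β · (cos β − √(cos²β − cos²φ)) / (cos β + √(cos²β − cos²φ)).
cos β = 0.9472, cos φ = 0.8755, √(cos²β − cos²φ) = 0.3616.
K_a = 0.9472 × (0.9472 − 0.3616)/(0.9472 + 0.3616) = 0.4238.

0.424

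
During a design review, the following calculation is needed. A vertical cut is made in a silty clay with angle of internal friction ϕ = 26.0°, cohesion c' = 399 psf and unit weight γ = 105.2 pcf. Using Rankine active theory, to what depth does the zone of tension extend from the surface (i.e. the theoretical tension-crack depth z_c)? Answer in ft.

K_a = tan²(45° − 26.0°/2) = 0.3905; √K_a = 0.6249.
The active pressure is zero where K_a γ z = 2c√K_a, so z_c = 2c/(γ√K_a) = 2×399/(105.2×0.6249) = 12.14 ft.

12.1 ft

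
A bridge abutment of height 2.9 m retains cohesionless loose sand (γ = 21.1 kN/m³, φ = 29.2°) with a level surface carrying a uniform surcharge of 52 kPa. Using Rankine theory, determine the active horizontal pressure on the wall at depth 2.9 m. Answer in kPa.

K_a = (1 − sin φ)/(1 + sin φ) = 0.3442.
σ_v = γz + q = 21.1 × 2.9 + 52 = 113.2 kPa.
σ_h = K_a σ_v = 0.3442 × 113.2 = 38.96 kPa.

39.0 kPa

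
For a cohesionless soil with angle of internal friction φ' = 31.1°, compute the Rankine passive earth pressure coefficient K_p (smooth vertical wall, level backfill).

K_p = (1 + sin φ)/(1 − sin φ) = tan²(45° + 31.1°/2) = 3.137.

3.14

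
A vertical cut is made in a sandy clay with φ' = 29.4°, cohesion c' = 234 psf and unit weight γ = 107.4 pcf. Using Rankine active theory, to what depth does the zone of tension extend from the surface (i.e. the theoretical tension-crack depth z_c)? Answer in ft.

7.46 ft

K_a = tan²(45° − 29.4°/2) = 0.3415; √K_a = 0.5844.
The active pressure is zero where K_a γ z = 2c√K_a, so z_c = 2c/(γ√K_a) = 2×234/(107.4×0.5844) = 7.457 ft.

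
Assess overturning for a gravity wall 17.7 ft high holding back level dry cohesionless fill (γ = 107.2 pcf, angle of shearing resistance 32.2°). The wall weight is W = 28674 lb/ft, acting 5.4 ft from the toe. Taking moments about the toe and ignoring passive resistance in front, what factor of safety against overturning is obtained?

5.13

K_a = tan²(45° − 32.2°/2) = 0.3047.
P_a = ½K_aγH² = 0.5×0.3047×107.2×17.7² = 5117 lb/ft, acting at H/3 = 5.900 ft above the base.
Overturning moment M_o = P_a × H/3 = 5117 × 5.900 = 30190.
Resisting moment M_r = W × 5.4 = 28674 × 5.4 = 154800.
FS_overturning = M_r/M_o = 154800/30190 = 5.129.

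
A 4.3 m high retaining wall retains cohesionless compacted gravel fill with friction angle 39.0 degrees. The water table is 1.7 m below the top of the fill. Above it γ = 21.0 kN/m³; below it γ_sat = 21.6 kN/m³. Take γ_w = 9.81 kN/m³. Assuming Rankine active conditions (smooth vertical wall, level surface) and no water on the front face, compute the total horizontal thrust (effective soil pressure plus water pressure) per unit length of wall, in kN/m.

K_a = tan²(45° − φ/2) = 0.2275.
γ' = 21.6 − 9.81 = 11.79 kN/m³. Depth below WT = 2.6 m.
σ'_h at WT = K_a γ d_w = 8.122 kPa; at base = 8.122 + K_a γ' × 2.6 = 15.10 kPa.
P₁ (0–1.7 m) = ½×8.122×1.7 = 6.904. P₂ (1.7–4.3 m) = ½(8.122+15.10)×2.6 = 30.18.
P_w = ½ γ_w h₂² = 0.5×9.81×2.6² = 33.16. Total = 6.904+30.18+33.16 = 70.24 kN/m.

70.2 kN/m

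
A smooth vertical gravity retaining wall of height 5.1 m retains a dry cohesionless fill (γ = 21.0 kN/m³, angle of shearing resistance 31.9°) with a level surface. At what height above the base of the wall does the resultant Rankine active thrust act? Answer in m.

1.70 m

K_a = 0.3085.
The pressure distribution is triangular, so the resultant acts at H/3 above the base = 5.1/3 = 1.700 m.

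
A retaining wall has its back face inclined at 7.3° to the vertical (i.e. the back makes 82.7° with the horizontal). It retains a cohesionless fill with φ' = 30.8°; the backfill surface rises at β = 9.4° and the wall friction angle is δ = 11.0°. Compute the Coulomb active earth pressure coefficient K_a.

0.397

K_a = sin²(α+φ) / [sin²α · sin(α−δ) · (1 + √{sin(φ+δ)sin(φ−β) / (sin(α−δ)sin(α+β))})²].
With α = 82.7°, φ = 30.8°, δ = 11.0°, β = 9.4°: K_a = 0.3968.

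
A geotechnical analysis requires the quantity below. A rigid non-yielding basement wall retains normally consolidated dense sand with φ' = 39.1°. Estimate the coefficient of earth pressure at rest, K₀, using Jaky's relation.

0.369

K₀ = 1 − sin φ' = 1 − sin 39.1° = 0.3693.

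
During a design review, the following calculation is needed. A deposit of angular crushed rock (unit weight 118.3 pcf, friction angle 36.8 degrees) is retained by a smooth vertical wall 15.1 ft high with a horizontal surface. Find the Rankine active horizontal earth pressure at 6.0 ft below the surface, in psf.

178 psf

K_a = (1 − sin φ)/(1 + sin φ) = 0.2508.
σ_h = K_a γ z = 0.2508 × 118.3 × 6.0 = 178.0 psf.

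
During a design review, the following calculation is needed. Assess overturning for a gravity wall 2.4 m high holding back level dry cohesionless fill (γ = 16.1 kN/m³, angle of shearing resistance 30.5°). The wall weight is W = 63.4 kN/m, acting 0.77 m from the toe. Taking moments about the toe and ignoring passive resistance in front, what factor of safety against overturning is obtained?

4.03

K_a = tan²(45° − 30.5°/2) = 0.3267.
P_a = ½K_aγH² = 0.5×0.3267×16.1×2.4² = 15.15 kN/m, acting at H/3 = 0.8000 m above the base.
Overturning moment M_o = P_a × H/3 = 15.15 × 0.8000 = 12.12.
Resisting moment M_r = W × 0.77 = 63.4 × 0.77 = 48.82.
FS_overturning = M_r/M_o = 48.82/12.12 = 4.029.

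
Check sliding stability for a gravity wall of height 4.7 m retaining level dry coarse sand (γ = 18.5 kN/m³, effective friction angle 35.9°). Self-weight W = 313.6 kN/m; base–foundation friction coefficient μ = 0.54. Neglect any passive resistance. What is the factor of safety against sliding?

3.18

K_a = tan²(45° − 35.9°/2) = 0.2607.
P_a = ½K_aγH² = 0.5×0.2607×18.5×4.7² = 53.28 kN/m, acting at H/3 = 1.567 m above the base.
FS_sliding = μW / P_a = 0.54×313.6 / 53.28 = 3.179.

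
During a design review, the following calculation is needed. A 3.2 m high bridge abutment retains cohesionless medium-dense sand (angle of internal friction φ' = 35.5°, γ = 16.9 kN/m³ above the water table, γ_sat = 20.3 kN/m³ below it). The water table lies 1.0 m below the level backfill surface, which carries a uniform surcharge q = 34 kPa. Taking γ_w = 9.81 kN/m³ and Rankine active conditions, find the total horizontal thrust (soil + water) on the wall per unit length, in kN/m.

K_a = tan²(45° − φ/2) = 0.2653.
γ' = 20.3 − 9.81 = 10.49 kN/m³. h₂ = H − d_w = 2.2 m.
σ'_h: at surface K_a·q = 9.019; at WT K_a(q+γd_w) = 13.50; at base K_a(q+γd_w+γ'h₂) = 19.62 kPa.
P₁ = ½(9.019+13.50)×1.0 = 11.26; P₂ = ½(13.50+19.62)×2.2 = 36.44; P_w = ½γ_w h₂² = 23.74.
Total = 11.26+36.44+23.74 = 71.44 kN/m.

71.4 kN/m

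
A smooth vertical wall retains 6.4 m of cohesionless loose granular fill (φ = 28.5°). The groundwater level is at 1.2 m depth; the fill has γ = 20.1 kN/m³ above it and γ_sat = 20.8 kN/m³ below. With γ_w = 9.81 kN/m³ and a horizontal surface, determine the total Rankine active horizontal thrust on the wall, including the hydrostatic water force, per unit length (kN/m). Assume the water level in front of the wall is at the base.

K_a = tan²(45° − φ/2) = 0.3540.
γ' = 20.8 − 9.81 = 10.99 kN/m³. Depth below WT = 5.2 m.
σ'_h at WT = K_a γ d_w = 8.537 kPa; at base = 8.537 + K_a γ' × 5.2 = 28.76 kPa.
P₁ (0–1.2 m) = ½×8.537×1.2 = 5.122. P₂ (1.2–6.4 m) = ½(8.537+28.76)×5.2 = 96.99.
P_w = ½ γ_w h₂² = 0.5×9.81×5.2² = 132.6. Total = 5.122+96.99+132.6 = 234.7 kN/m.

235 kN/m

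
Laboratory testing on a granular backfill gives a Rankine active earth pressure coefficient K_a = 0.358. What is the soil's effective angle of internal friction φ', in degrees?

K_a = tan²(45° − φ/2) ⇒ 45° − φ/2 = arctan(√0.358) = 30.89°.
φ = 2(45° − 30.89°) = 28.21°.

28.2°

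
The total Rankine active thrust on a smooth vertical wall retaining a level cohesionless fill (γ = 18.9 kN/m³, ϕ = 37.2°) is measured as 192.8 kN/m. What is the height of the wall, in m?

K_a = 0.2464. P_a = ½ K_a γ H² ⇒ H = √(2P_a/(K_a γ)).
H = √(2×192.8/(0.2464×18.9)) = 9.099 m.

9.10 m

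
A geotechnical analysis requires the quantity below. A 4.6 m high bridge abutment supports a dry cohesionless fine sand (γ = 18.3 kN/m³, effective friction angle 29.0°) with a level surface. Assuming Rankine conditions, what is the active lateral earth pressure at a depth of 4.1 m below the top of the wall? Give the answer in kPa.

26.0 kPa

K_a = (1 − sin φ)/(1 + sin φ) = 0.3470.
σ_h = K_a γ z = 0.3470 × 18.3 × 4.1 = 26.03 kPa.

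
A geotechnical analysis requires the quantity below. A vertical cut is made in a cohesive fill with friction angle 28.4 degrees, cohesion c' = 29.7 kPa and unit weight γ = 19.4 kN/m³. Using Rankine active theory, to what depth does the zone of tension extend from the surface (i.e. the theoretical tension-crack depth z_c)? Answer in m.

K_a = tan²(45° − 28.4°/2) = 0.3554; √K_a = 0.5961.
The active pressure is zero where K_a γ z = 2c√K_a, so z_c = 2c/(γ√K_a) = 2×29.7/(19.4×0.5961) = 5.136 m.

5.14 m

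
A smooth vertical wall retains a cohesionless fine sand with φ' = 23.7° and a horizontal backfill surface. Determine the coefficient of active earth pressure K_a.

K_a = (1 − sin φ)/(1 + sin φ) = (1 − sin 23.7°)/(1 + sin 23.7°) = 0.4266.

0.427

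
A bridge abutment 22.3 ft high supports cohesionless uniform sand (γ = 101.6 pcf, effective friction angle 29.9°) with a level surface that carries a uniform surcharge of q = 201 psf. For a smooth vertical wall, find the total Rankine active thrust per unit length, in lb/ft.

K_a = tan²(45° − φ/2) = 0.3347.
Soil triangle: ½ K_a γ H² = 0.5×0.3347×101.6×22.3² = 8455 lb/ft.
Surcharge rectangle: K_a q H = 0.3347×201×22.3 = 1500 lb/ft.
Total = 8455 + 1500 = 9955 lb/ft.

9950 lb/ft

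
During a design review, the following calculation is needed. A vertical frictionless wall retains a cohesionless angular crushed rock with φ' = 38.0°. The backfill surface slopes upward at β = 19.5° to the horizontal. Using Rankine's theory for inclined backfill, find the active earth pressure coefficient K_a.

K_a = cos β · (cos β − √(cos²β − cos²φ)) / (cos β + √(cos²β − cos²φ)).
cos β = 0.9426, cos φ = 0.7880, √(cos²β − cos²φ) = 0.5173.
K_a = 0.9426 × (0.9426 − 0.5173)/(0.9426 + 0.5173) = 0.2746.

0.275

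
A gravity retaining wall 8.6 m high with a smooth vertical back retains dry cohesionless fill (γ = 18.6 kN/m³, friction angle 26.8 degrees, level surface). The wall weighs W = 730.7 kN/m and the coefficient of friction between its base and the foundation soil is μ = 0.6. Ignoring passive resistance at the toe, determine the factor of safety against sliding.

1.68

K_a = tan²(45° − 26.8°/2) = 0.3785.
P_a = ½K_aγH² = 0.5×0.3785×18.6×8.6² = 260.3 kN/m, acting at H/3 = 2.867 m above the base.
FS_sliding = μW / P_a = 0.6×730.7 / 260.3 = 1.684.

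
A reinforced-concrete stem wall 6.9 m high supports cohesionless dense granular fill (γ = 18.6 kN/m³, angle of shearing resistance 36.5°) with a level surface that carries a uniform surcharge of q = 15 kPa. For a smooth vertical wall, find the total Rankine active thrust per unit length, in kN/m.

K_a = tan²(45° − φ/2) = 0.2541.
Soil triangle: ½ K_a γ H² = 0.5×0.2541×18.6×6.9² = 112.5 kN/m.
Surcharge rectangle: K_a q H = 0.2541×15×6.9 = 26.29 kN/m.
Total = 112.5 + 26.29 = 138.8 kN/m.

139 kN/m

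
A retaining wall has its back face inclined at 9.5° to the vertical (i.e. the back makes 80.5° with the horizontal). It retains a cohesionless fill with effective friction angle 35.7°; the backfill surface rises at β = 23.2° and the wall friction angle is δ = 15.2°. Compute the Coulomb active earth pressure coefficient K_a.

K_a = sin²(α+φ) / [sin²α · sin(α−δ) · (1 + √{sin(φ+δ)sin(φ−β) / (sin(α−δ)sin(α+β))})²].
With α = 80.5°, φ = 35.7°, δ = 15.2°, β = 23.2°: K_a = 0.4416.

0.442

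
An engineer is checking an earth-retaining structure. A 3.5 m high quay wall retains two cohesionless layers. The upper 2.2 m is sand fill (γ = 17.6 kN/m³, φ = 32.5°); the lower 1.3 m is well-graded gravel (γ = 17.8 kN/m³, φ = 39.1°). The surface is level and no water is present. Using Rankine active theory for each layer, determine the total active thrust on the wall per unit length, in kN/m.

K_a1 = tan²(45°−32.5°/2) = 0.3010; K_a2 = tan²(45°−39.1°/2) = 0.2265.
Layer 1: σ at base = K_a1 γ₁ h₁ = 11.65 kPa; P₁ = ½×11.65×2.2 = 12.82.
Layer 2: σ_v at top = γ₁h₁ = 38.72; σ_h top = K_a2×38.72 = 8.770; σ_h base = K_a2×(38.72+17.8×1.3) = 14.01.
P₂ = ½(8.770+14.01)×1.3 = 14.81. Total P_a = 12.82+14.81 = 27.63 kN/m.

27.6 kN/m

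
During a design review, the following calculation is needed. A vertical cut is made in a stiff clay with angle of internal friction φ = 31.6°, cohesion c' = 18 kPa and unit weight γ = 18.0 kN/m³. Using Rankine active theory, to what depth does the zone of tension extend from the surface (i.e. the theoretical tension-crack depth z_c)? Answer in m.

K_a = tan²(45° − 31.6°/2) = 0.3123; √K_a = 0.5589.
The active pressure is zero where K_a γ z = 2c√K_a, so z_c = 2c/(γ√K_a) = 2×18/(18.0×0.5589) = 3.579 m.

3.58 m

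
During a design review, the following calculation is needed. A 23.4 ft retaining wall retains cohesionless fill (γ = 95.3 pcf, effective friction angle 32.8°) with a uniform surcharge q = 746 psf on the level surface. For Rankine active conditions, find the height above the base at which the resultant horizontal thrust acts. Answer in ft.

9.36 ft

K_a = 0.2973.
Triangular part P₁ = ½K_aγH² = 7756 at H/3 = 7.800 ft; rectangular part P₂ = K_a q H = 5189 at H/2 = 11.70 ft.
ȳ = (P₁·7.800 + P₂·11.70)/(P₁+P₂) = 9.363 ft.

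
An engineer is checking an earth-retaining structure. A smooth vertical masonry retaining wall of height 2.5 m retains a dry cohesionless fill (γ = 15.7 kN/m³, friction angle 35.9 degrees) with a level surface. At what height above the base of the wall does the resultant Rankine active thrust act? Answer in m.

0.833 m

K_a = 0.2607.
The pressure distribution is triangular, so the resultant acts at H/3 above the base = 2.5/3 = 0.8333 m.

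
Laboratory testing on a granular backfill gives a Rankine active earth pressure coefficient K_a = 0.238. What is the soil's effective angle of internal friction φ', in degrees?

K_a = tan²(45° − φ/2) ⇒ 45° − φ/2 = arctan(√0.238) = 26.01°.
φ = 2(45° − 26.01°) = 37.99°.

38.0°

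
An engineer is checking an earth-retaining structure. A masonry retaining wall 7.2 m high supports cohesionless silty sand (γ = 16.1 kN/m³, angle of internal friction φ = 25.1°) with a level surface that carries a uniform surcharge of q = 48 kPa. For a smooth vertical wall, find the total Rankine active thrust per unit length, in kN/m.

308 kN/m

K_a = tan²(45° − φ/2) = 0.4043.
Soil triangle: ½ K_a γ H² = 0.5×0.4043×16.1×7.2² = 168.7 kN/m.
Surcharge rectangle: K_a q H = 0.4043×48×7.2 = 139.7 kN/m.
Total = 168.7 + 139.7 = 308.4 kN/m.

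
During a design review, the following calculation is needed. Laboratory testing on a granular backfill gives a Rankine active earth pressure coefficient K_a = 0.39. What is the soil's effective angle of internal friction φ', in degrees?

26.0°

K_a = tan²(45° − φ/2) ⇒ 45° − φ/2 = arctan(√0.39) = 31.98°.
φ = 2(45° − 31.98°) = 26.03°.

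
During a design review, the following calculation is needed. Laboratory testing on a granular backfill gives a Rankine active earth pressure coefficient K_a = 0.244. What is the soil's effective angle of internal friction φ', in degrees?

37.4°

K_a = tan²(45° − φ/2) ⇒ 45° − φ/2 = arctan(√0.244) = 26.29°.
φ = 2(45° − 26.29°) = 37.42°.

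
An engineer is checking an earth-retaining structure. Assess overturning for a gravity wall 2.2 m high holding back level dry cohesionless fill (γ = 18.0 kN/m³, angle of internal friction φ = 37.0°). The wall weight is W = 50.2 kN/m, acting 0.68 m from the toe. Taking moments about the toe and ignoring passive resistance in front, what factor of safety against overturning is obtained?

K_a = tan²(45° − 37.0°/2) = 0.2486.
P_a = ½K_aγH² = 0.5×0.2486×18.0×2.2² = 10.83 kN/m, acting at H/3 = 0.7333 m above the base.
Overturning moment M_o = P_a × H/3 = 10.83 × 0.7333 = 7.941.
Resisting moment M_r = W × 0.68 = 50.2 × 0.68 = 34.14.
FS_overturning = M_r/M_o = 34.14/7.941 = 4.299.

4.30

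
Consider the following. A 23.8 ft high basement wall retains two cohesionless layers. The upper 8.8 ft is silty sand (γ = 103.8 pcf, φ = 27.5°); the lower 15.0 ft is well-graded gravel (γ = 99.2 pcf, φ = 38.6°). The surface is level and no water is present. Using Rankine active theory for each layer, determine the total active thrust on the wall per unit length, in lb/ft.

K_a1 = tan²(45°−27.5°/2) = 0.3682; K_a2 = tan²(45°−38.6°/2) = 0.2316.
Layer 1: σ at base = K_a1 γ₁ h₁ = 336.4 psf; P₁ = ½×336.4×8.8 = 1480.
Layer 2: σ_v at top = γ₁h₁ = 913.4; σ_h top = K_a2×913.4 = 211.6; σ_h base = K_a2×(913.4+99.2×15.0) = 556.2.
P₂ = ½(211.6+556.2)×15.0 = 5758. Total P_a = 1480+5758 = 7238 lb/ft.

7240 lb/ft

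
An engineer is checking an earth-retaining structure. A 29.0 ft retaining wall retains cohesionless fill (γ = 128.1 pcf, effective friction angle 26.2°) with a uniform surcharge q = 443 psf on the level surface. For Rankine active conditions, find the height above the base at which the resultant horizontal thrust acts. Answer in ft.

10.6 ft

K_a = 0.3874.
Triangular part P₁ = ½K_aγH² = 20870 at H/3 = 9.667 ft; rectangular part P₂ = K_a q H = 4977 at H/2 = 14.50 ft.
ȳ = (P₁·9.667 + P₂·14.50)/(P₁+P₂) = 10.60 ft.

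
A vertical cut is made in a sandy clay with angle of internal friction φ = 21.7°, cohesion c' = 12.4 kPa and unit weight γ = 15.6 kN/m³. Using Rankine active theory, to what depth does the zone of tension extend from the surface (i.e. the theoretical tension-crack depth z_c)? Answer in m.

K_a = tan²(45° − 21.7°/2) = 0.4601; √K_a = 0.6783.
The active pressure is zero where K_a γ z = 2c√K_a, so z_c = 2c/(γ√K_a) = 2×12.4/(15.6×0.6783) = 2.344 m.

2.34 m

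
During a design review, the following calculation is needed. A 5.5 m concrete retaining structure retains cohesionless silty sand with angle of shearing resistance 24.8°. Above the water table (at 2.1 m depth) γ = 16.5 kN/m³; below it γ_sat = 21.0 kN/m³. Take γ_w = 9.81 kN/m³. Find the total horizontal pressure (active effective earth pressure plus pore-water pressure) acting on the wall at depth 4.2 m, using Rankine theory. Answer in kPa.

K_a = (1 − sin φ)/(1 + sin φ) = 0.4090.
γ' = 21.0 − 9.81 = 11.19 kN/m³.
Effective vertical stress at 4.2 m: σ'_v = 16.5×2.1 + 11.19×2.10 = 58.15 kPa.
σ'_h = K_a σ'_v = 0.4090 × 58.15 = 23.78 kPa; u = γ_w × 2.10 = 20.60 kPa.
Total σ_h = 23.78 + 20.60 = 44.38 kPa.

44.4 kPa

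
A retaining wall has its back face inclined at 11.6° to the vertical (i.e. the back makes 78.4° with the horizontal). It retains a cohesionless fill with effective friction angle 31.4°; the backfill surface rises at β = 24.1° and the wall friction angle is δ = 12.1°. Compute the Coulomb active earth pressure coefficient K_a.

0.585

K_a = sin²(α+φ) / [sin²α · sin(α−δ) · (1 + √{sin(φ+δ)sin(φ−β) / (sin(α−δ)sin(α+β))})²].
With α = 78.4°, φ = 31.4°, δ = 12.1°, β = 24.1°: K_a = 0.5846.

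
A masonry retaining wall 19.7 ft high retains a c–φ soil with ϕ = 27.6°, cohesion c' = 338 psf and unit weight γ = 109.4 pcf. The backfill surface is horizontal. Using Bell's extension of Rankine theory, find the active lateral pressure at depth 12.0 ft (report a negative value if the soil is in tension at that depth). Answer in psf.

72.1 psf

K_a = (1 − sin φ)/(1 + sin φ) = 0.3668.
σ_a = K_a γ z − 2c√K_a = 0.3668×109.4×12.0 − 2×338×0.6056 = 72.11 psf.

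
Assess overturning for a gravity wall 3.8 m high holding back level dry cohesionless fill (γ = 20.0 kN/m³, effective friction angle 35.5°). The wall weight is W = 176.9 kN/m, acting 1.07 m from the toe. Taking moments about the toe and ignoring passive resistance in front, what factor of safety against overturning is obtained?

3.90

K_a = tan²(45° − 35.5°/2) = 0.2653.
P_a = ½K_aγH² = 0.5×0.2653×20.0×3.8² = 38.30 kN/m, acting at H/3 = 1.267 m above the base.
Overturning moment M_o = P_a × H/3 = 38.30 × 1.267 = 48.52.
Resisting moment M_r = W × 1.07 = 176.9 × 1.07 = 189.3.
FS_overturning = M_r/M_o = 189.3/48.52 = 3.901.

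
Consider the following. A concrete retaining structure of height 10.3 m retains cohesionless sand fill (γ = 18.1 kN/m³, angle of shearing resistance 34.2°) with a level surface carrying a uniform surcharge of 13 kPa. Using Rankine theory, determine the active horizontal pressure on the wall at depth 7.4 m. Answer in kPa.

41.2 kPa

K_a = (1 − sin φ)/(1 + sin φ) = 0.2803.
σ_v = γz + q = 18.1 × 7.4 + 13 = 146.9 kPa.
σ_h = K_a σ_v = 0.2803 × 146.9 = 41.19 kPa.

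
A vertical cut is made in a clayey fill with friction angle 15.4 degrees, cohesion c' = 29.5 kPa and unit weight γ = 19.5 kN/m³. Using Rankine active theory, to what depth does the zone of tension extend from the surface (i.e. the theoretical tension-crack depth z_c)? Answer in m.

K_a = tan²(45° − 15.4°/2) = 0.5803; √K_a = 0.7618.
The active pressure is zero where K_a γ z = 2c√K_a, so z_c = 2c/(γ√K_a) = 2×29.5/(19.5×0.7618) = 3.972 m.

3.97 m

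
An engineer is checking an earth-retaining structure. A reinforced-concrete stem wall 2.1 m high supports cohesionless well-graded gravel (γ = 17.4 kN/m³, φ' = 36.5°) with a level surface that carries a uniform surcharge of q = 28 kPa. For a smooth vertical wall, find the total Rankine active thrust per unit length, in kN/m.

24.7 kN/m

K_a = tan²(45° − φ/2) = 0.2541.
Soil triangle: ½ K_a γ H² = 0.5×0.2541×17.4×2.1² = 9.747 kN/m.
Surcharge rectangle: K_a q H = 0.2541×28×2.1 = 14.94 kN/m.
Total = 9.747 + 14.94 = 24.69 kN/m.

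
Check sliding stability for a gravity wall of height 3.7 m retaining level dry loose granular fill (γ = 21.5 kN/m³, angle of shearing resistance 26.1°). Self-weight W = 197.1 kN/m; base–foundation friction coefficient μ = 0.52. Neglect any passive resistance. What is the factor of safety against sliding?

1.79

K_a = tan²(45° − 26.1°/2) = 0.3889.
P_a = ½K_aγH² = 0.5×0.3889×21.5×3.7² = 57.24 kN/m, acting at H/3 = 1.233 m above the base.
FS_sliding = μW / P_a = 0.52×197.1 / 57.24 = 1.791.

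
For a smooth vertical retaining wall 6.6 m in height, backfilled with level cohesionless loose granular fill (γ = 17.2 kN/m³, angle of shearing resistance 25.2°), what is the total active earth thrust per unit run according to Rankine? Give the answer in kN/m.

K_a = tan²(45° − φ/2) = 0.4027.
P_a = ½ K_a γ H² = 0.5 × 0.4027 × 17.2 × 6.6² = 150.9 kN/m.

151 kN/m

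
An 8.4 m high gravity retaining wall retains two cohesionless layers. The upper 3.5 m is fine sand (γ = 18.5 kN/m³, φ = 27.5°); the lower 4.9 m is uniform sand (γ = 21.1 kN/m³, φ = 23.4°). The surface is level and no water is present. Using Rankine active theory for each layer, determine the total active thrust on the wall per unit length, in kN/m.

K_a1 = tan²(45°−27.5°/2) = 0.3682; K_a2 = tan²(45°−23.4°/2) = 0.4315.
Layer 1: σ at base = K_a1 γ₁ h₁ = 23.84 kPa; P₁ = ½×23.84×3.5 = 41.72.
Layer 2: σ_v at top = γ₁h₁ = 64.75; σ_h top = K_a2×64.75 = 27.94; σ_h base = K_a2×(64.75+21.1×4.9) = 72.55.
P₂ = ½(27.94+72.55)×4.9 = 246.2. Total P_a = 41.72+246.2 = 287.9 kN/m.

288 kN/m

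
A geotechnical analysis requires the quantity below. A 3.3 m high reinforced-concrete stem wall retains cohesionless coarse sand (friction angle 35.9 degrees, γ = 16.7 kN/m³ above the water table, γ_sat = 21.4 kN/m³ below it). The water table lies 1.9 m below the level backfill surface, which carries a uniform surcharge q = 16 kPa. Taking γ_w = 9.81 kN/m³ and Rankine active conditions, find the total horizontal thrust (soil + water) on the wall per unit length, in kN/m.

K_a = tan²(45° − φ/2) = 0.2607.
γ' = 21.4 − 9.81 = 11.59 kN/m³. h₂ = H − d_w = 1.4 m.
σ'_h: at surface K_a·q = 4.172; at WT K_a(q+γd_w) = 12.45; at base K_a(q+γd_w+γ'h₂) = 16.68 kPa.
P₁ = ½(4.172+12.45)×1.9 = 15.79; P₂ = ½(12.45+16.68)×1.4 = 20.38; P_w = ½γ_w h₂² = 9.614.
Total = 15.79+20.38+9.614 = 45.78 kN/m.

45.8 kN/m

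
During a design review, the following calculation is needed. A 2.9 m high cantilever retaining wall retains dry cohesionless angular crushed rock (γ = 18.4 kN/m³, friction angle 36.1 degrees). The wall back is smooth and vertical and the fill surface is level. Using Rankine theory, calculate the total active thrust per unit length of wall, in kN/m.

K_a = tan²(45° − φ/2) = 0.2585.
P_a = ½ K_a γ H² = 0.5 × 0.2585 × 18.4 × 2.9² = 20.00 kN/m.

20.0 kN/m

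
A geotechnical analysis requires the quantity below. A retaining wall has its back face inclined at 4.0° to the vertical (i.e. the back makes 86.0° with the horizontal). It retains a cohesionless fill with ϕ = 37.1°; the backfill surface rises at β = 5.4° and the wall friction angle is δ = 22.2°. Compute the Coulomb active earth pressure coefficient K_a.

0.269

K_a = sin²(α+φ) / [sin²α · sin(α−δ) · (1 + √{sin(φ+δ)sin(φ−β) / (sin(α−δ)sin(α+β))})²].
With α = 86.0°, φ = 37.1°, δ = 22.2°, β = 5.4°: K_a = 0.2689.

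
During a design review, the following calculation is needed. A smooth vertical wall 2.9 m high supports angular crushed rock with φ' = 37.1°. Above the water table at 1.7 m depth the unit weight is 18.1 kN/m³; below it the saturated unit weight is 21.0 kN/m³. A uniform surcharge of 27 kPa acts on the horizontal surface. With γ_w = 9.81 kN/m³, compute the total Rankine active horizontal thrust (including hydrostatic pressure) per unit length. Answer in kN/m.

44.0 kN/m

K_a = tan²(45° − φ/2) = 0.2475.
γ' = 21.0 − 9.81 = 11.19 kN/m³. h₂ = H − d_w = 1.2 m.
σ'_h: at surface K_a·q = 6.682; at WT K_a(q+γd_w) = 14.30; at base K_a(q+γd_w+γ'h₂) = 17.62 kPa.
P₁ = ½(6.682+14.30)×1.7 = 17.83; P₂ = ½(14.30+17.62)×1.2 = 19.15; P_w = ½γ_w h₂² = 7.063.
Total = 17.83+19.15+7.063 = 44.05 kN/m.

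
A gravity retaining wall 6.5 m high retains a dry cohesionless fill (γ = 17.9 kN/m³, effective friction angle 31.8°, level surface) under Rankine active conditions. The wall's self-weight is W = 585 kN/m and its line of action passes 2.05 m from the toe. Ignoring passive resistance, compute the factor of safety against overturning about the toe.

K_a = tan²(45° − 31.8°/2) = 0.3098.
P_a = ½K_aγH² = 0.5×0.3098×17.9×6.5² = 117.1 kN/m, acting at H/3 = 2.167 m above the base.
Overturning moment M_o = P_a × H/3 = 117.1 × 2.167 = 253.8.
Resisting moment M_r = W × 2.05 = 585 × 2.05 = 1199.
FS_overturning = M_r/M_o = 1199/253.8 = 4.725.

4.72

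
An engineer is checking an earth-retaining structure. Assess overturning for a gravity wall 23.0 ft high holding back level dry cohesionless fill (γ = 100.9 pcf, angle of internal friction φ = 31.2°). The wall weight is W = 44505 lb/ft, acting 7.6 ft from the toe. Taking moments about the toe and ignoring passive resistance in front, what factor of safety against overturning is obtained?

5.21

K_a = tan²(45° − 31.2°/2) = 0.3175.
P_a = ½K_aγH² = 0.5×0.3175×100.9×23.0² = 8473 lb/ft, acting at H/3 = 7.667 ft above the base.
Overturning moment M_o = P_a × H/3 = 8473 × 7.667 = 64960.
Resisting moment M_r = W × 7.6 = 44505 × 7.6 = 338200.
FS_overturning = M_r/M_o = 338200/64960 = 5.207.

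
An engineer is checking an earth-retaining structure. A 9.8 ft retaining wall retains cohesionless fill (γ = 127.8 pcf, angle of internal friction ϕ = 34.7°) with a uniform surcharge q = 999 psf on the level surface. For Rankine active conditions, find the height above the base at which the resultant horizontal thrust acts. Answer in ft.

4.27 ft

K_a = 0.2745.
Triangular part P₁ = ½K_aγH² = 1684 at H/3 = 3.267 ft; rectangular part P₂ = K_a q H = 2687 at H/2 = 4.900 ft.
ȳ = (P₁·3.267 + P₂·4.900)/(P₁+P₂) = 4.271 ft.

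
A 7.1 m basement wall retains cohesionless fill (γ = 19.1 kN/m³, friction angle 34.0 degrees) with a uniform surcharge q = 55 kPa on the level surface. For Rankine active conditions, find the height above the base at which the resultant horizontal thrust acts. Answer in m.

K_a = 0.2827.
Triangular part P₁ = ½K_aγH² = 136.1 at H/3 = 2.367 m; rectangular part P₂ = K_a q H = 110.4 at H/2 = 3.550 m.
ȳ = (P₁·2.367 + P₂·3.550)/(P₁+P₂) = 2.897 m.

2.90 m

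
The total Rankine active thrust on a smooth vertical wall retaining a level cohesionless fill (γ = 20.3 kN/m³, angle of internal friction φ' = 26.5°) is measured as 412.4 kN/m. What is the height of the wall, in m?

K_a = 0.3829. P_a = ½ K_a γ H² ⇒ H = √(2P_a/(K_a γ)).
H = √(2×412.4/(0.3829×20.3)) = 10.30 m.

10.3 m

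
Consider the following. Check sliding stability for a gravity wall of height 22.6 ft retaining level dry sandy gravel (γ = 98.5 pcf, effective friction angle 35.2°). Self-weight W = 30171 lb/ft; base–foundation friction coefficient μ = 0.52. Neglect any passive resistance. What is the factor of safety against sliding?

2.32

K_a = tan²(45° − 35.2°/2) = 0.2687.
P_a = ½K_aγH² = 0.5×0.2687×98.5×22.6² = 6759 lb/ft, acting at H/3 = 7.533 ft above the base.
FS_sliding = μW / P_a = 0.52×30171 / 6759 = 2.321.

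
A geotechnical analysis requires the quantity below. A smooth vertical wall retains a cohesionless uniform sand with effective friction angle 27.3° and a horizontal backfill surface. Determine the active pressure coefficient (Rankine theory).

K_a = (1 − sin φ)/(1 + sin φ) = (1 − sin 27.3°)/(1 + sin 27.3°) = 0.3711.

0.371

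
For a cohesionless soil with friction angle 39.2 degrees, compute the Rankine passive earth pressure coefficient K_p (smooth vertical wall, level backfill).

4.44

K_p = (1 + sin φ)/(1 − sin φ) = tan²(45° + 39.2°/2) = 4.435.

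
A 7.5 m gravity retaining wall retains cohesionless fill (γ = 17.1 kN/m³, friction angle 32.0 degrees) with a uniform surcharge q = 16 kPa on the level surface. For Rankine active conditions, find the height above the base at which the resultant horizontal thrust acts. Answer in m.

2.75 m

K_a = 0.3073.
Triangular part P₁ = ½K_aγH² = 147.8 at H/3 = 2.500 m; rectangular part P₂ = K_a q H = 36.87 at H/2 = 3.750 m.
ȳ = (P₁·2.500 + P₂·3.750)/(P₁+P₂) = 2.750 m.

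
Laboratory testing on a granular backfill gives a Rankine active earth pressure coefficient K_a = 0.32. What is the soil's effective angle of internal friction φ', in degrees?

K_a = tan²(45° − φ/2) ⇒ 45° − φ/2 = arctan(√0.32) = 29.50°.
φ = 2(45° − 29.50°) = 31.01°.

31.0°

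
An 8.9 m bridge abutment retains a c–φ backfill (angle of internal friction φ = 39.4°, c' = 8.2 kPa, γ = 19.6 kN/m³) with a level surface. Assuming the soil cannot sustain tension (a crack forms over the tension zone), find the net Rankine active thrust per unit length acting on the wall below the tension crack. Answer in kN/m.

111 kN/m

K_a = 0.2234; √K_a = 0.4727.
Tension-crack depth z_c = 2c/(γ√K_a) = 2×8.2/(19.6×0.4727) = 1.770 m.
σ_a at base = K_a γ H − 2c√K_a = 0.2234×19.6×8.9 − 2×8.2×0.4727 = 31.23 kPa.
P_a = ½ × 31.23 × (H − z_c) = 0.5×31.23×7.130 = 111.3 kN/m.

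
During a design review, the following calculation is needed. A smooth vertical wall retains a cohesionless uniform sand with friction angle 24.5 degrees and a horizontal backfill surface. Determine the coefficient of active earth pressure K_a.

K_a = (1 − sin φ)/(1 + sin φ) = (1 − sin 24.5°)/(1 + sin 24.5°) = 0.4137.

0.414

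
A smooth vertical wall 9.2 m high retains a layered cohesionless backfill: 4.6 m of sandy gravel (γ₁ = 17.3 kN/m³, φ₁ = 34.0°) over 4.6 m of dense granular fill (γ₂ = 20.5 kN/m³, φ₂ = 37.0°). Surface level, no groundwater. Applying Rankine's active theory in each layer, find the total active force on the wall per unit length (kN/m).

197 kN/m

K_a1 = tan²(45°−34.0°/2) = 0.2827; K_a2 = tan²(45°−37.0°/2) = 0.2486.
Layer 1: σ at base = K_a1 γ₁ h₁ = 22.50 kPa; P₁ = ½×22.50×4.6 = 51.75.
Layer 2: σ_v at top = γ₁h₁ = 79.58; σ_h top = K_a2×79.58 = 19.78; σ_h base = K_a2×(79.58+20.5×4.6) = 43.22.
P₂ = ½(19.78+43.22)×4.6 = 144.9. Total P_a = 51.75+144.9 = 196.7 kN/m.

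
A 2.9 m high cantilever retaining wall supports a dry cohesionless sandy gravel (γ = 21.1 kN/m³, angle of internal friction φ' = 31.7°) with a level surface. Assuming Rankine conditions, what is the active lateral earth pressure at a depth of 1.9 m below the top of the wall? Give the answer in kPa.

K_a = (1 − sin φ)/(1 + sin φ) = 0.3111.
σ_h = K_a γ z = 0.3111 × 21.1 × 1.9 = 12.47 kPa.

12.5 kPa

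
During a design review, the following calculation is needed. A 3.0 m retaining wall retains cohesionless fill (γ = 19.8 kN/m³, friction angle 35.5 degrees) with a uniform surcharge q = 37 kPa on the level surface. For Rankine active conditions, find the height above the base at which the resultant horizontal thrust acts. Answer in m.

1.28 m

K_a = 0.2653.
Triangular part P₁ = ½K_aγH² = 23.63 at H/3 = 1.000 m; rectangular part P₂ = K_a q H = 29.44 at H/2 = 1.500 m.
ȳ = (P₁·1.000 + P₂·1.500)/(P₁+P₂) = 1.277 m.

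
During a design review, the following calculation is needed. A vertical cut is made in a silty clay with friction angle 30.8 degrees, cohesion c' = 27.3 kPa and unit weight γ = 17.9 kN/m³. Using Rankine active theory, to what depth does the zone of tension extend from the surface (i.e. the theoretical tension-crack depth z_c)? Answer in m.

5.37 m

K_a = tan²(45° − 30.8°/2) = 0.3227; √K_a = 0.5681.
The active pressure is zero where K_a γ z = 2c√K_a, so z_c = 2c/(γ√K_a) = 2×27.3/(17.9×0.5681) = 5.369 m.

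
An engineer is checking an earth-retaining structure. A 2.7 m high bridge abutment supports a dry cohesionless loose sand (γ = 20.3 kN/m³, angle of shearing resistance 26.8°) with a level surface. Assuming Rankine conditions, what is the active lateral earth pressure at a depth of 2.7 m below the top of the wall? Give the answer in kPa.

K_a = (1 − sin φ)/(1 + sin φ) = 0.3785.
σ_h = K_a γ z = 0.3785 × 20.3 × 2.7 = 20.74 kPa.

20.7 kPa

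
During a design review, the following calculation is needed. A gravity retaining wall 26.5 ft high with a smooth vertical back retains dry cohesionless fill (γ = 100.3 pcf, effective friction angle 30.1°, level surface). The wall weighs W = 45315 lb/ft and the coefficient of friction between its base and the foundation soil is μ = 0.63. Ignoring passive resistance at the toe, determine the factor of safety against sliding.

K_a = tan²(45° − 30.1°/2) = 0.3320.
P_a = ½K_aγH² = 0.5×0.3320×100.3×26.5² = 11690 lb/ft, acting at H/3 = 8.833 ft above the base.
FS_sliding = μW / P_a = 0.63×45315 / 11690 = 2.442.

2.44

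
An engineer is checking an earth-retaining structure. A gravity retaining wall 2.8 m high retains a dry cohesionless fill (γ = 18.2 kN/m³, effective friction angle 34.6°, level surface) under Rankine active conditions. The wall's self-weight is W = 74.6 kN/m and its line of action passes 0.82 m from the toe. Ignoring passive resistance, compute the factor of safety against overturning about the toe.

3.33

K_a = tan²(45° − 34.6°/2) = 0.2756.
P_a = ½K_aγH² = 0.5×0.2756×18.2×2.8² = 19.67 kN/m, acting at H/3 = 0.9333 m above the base.
Overturning moment M_o = P_a × H/3 = 19.67 × 0.9333 = 18.35.
Resisting moment M_r = W × 0.82 = 74.6 × 0.82 = 61.17.
FS_overturning = M_r/M_o = 61.17/18.35 = 3.333.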